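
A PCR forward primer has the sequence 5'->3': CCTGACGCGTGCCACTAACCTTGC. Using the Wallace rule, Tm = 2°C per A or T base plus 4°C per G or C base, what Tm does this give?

Counting bases: C=10, A=4, G=5, T=5
AT pairs contribute 9, GC pairs contribute 15.
Tm = 2×9 + 4×15 = 78°C

78°C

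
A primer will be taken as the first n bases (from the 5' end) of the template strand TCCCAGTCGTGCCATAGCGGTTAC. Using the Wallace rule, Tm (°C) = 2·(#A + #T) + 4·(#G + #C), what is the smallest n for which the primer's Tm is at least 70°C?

First 21 bases: TCCCAGTCGTGCCATAGCGGT → Tm = 68°C (< 70°C)
First 22 bases: TCCCAGTCGTGCCATAGCGGTT → Tm = 70°C (≥ 70°C)
Each additional base adds 2°C (A/T) or 4°C (G/C), so Tm is non-decreasing in n; n = 22 is the first length to reach 70°C.

n = 22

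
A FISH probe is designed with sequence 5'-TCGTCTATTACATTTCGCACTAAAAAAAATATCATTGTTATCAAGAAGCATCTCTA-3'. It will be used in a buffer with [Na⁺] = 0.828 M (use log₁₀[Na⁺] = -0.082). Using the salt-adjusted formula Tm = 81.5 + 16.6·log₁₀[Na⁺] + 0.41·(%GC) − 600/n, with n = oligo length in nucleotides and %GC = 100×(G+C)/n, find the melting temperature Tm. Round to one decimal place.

81.1°C

Length n = 56. G=5, C=11, A=21, T=19
G+C = 16, so %GC = 16/56 × 100 = 28.571%
Salt term: 16.6 × (-0.082) = -1.361
GC term: 0.41 × 28.571 = 11.714; length term: −600/56 = −10.714
Tm = 81.5 + (-1.361) + 11.714 − 10.714 = 81.139 → 81.1°C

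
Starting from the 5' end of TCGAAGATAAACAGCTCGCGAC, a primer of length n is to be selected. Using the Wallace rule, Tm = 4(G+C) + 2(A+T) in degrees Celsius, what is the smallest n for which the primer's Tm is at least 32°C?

First 11 bases: TCGAAGATAAA → Tm = 28°C (< 32°C)
First 12 bases: TCGAAGATAAAC → Tm = 32°C (≥ 32°C)
Since every base adds ≥2°C, Tm only increases with n, so the threshold is first crossed at n = 12.

n = 12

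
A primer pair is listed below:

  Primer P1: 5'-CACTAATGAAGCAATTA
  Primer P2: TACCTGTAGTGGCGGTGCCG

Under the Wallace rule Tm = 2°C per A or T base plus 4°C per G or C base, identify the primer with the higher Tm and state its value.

Primer P1: A+T=12, G+C=5 → Tm = 2(12)+4(5) = 44°C
Primer P2: A+T=7, G+C=13 → Tm = 2(7)+4(13) = 66°C
44°C vs 66°C → primer P2 is higher.

Primer P2, 66°C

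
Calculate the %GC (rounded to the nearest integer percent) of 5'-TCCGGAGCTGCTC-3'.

69%

T=3, G=4, A=1, C=5
G+C = 4 + 5 = 9 out of 13 bases
%GC = 9/13 × 100 = 69.23% ≈ 69%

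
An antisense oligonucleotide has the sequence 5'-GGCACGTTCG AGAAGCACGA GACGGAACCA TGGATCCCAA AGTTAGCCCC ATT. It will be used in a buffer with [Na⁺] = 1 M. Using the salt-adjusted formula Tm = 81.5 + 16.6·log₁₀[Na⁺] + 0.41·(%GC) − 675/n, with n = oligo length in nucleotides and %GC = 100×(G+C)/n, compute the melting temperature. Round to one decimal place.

Length n = 53. Counting bases: G=14, T=8, C=15, A=16
G+C = 29, so %GC = 29/53 × 100 = 54.717%
Salt term: 16.6 × (0) = 0
GC term: 0.41 × 54.717 = 22.434; length term: −675/53 = −12.736
Tm = 81.5 + (0) + 22.434 − 12.736 = 91.198 → 91.2°C

91.2°C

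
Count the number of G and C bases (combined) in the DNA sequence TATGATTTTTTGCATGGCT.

6

T=10, G=4, C=2, A=3
Total G or C: 4 + 2 = 6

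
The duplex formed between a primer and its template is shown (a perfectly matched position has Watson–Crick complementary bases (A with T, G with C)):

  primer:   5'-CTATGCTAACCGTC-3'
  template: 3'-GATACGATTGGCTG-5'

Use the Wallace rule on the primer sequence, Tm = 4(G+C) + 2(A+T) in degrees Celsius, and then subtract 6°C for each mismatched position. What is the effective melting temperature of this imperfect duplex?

Primer base counts: A=3, T=4, G=2, C=5 → A+T=7, G+C=7
Perfect-match Tm = 2(7) + 4(7) = 14 + 28 = 42°C
Mismatches (positions where the bases are not complementary): 1 (at position 13)
Effective Tm = 42 − 1×6 = 42 − 6 = 36°C

36°C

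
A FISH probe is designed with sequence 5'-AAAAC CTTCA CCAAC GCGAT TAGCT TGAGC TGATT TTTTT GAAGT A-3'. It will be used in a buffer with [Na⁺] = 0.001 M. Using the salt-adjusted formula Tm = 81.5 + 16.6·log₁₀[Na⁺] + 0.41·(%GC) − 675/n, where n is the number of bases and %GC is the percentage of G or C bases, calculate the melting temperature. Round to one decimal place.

32.2°C

Length n = 46. Base counts: T=15, A=14, C=9, G=8
G+C = 17, so %GC = 17/46 × 100 = 36.957%
Salt term: 16.6 × (-3) = -49.8
GC term: 0.41 × 36.957 = 15.152; length term: −675/46 = −14.674
Tm = 81.5 + (-49.8) + 15.152 − 14.674 = 32.178 → 32.2°C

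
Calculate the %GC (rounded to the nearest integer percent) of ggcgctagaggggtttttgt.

55%

G=9, A=2, T=7, C=2
G+C = 9 + 2 = 11 out of 20 bases
%GC = 11/20 × 100 = 55% ≈ 55%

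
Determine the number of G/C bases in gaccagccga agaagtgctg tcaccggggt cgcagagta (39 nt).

24

Scanning the sequence gives C=10, G=14, A=10, T=5.
Total G or C: 14 + 10 = 24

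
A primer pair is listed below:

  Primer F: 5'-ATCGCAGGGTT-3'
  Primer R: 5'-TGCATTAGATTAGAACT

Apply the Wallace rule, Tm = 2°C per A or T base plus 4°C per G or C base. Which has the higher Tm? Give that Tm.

Primer F: A+T=5, G+C=6 → Tm = 2(5)+4(6) = 34°C
Primer R: A+T=12, G+C=5 → Tm = 2(12)+4(5) = 44°C
34°C vs 44°C → primer R is higher.

Primer R, 44°C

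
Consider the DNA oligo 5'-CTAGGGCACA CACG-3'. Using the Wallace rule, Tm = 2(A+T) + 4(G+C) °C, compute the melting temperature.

C=5, T=1, G=4, A=4
A+T = 5, G+C = 9
Tm = 4·9 + 2·5 = 36 + 10 = 46°C

46°C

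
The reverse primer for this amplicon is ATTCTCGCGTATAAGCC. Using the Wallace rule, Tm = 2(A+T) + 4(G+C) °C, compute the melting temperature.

Counting bases: C=5, T=5, G=3, A=4
A+T = 9, G+C = 8
Tm = 2(9) + 4(8) = 18 + 32 = 50°C

50°C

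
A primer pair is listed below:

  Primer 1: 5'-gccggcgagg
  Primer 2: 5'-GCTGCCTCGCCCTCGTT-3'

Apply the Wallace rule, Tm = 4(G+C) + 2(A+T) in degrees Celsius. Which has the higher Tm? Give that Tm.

Primer 1: A+T=1, G+C=9 → Tm = 2(1)+4(9) = 38°C
Primer 2: A+T=5, G+C=12 → Tm = 2(5)+4(12) = 58°C
38°C vs 58°C → primer 2 is higher.

Primer 2, 58°C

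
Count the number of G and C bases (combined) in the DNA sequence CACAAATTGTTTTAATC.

T=7, G=1, A=6, C=3
G+C = 1 + 3 = 4

4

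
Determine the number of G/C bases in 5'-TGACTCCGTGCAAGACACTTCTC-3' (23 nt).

Scanning the sequence gives T=6, G=4, A=5, C=8.
G+C = 4 + 8 = 12

12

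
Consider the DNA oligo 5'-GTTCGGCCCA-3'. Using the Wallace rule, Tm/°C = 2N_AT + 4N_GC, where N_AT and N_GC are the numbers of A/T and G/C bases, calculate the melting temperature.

Counting bases: T=2, A=1, G=3, C=4
So N_AT = 3 and N_GC = 7.
Tm = 4·7 + 2·3 = 28 + 6 = 34°C

34°C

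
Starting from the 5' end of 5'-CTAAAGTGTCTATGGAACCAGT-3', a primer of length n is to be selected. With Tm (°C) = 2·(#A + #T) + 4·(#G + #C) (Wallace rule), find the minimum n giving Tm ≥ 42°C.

First 14 bases: CTAAAGTGTCTATG → Tm = 38°C (< 42°C)
First 15 bases: CTAAAGTGTCTATGG → Tm = 42°C (≥ 42°C)
Since every base adds ≥2°C, Tm only increases with n, so the threshold is first crossed at n = 15.

n = 15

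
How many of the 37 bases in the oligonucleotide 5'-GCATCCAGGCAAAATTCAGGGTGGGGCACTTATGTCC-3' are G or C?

20

G=11, A=9, C=9, T=8
G+C = 11 + 9 = 20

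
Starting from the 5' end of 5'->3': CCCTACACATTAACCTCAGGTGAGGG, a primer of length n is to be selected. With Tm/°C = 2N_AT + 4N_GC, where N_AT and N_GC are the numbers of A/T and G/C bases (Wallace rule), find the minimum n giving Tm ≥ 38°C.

n = 14

First 13 bases: CCCTACACATTAA → Tm = 36°C (< 38°C)
First 14 bases: CCCTACACATTAAC → Tm = 40°C (≥ 38°C)
Each additional base adds 2°C (A/T) or 4°C (G/C), so Tm is non-decreasing in n; n = 14 is the first length to reach 38°C.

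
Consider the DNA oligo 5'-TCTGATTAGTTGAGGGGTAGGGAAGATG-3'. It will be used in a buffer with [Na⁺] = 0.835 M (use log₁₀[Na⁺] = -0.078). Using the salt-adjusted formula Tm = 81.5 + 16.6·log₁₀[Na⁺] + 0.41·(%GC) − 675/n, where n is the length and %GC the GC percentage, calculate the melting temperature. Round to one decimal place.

75.1°C

Length n = 28. Base counts: A=7, C=1, T=8, G=12
G+C = 13, so %GC = 13/28 × 100 = 46.429%
Salt term: 16.6 × (-0.078) = -1.295
GC term: 0.41 × 46.429 = 19.036; length term: −675/28 = −24.107
Tm = 81.5 + (-1.295) + 19.036 − 24.107 = 75.134 → 75.1°C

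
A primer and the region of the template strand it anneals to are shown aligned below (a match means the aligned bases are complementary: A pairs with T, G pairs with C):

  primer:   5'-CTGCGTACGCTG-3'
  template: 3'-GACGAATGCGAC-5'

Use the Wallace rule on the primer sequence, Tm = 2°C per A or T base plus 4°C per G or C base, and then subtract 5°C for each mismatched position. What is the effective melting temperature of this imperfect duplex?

35°C

Primer base counts: A=1, T=3, G=4, C=4 → A+T=4, G+C=8
Perfect-match Tm = 2(4) + 4(8) = 8 + 32 = 40°C
Mismatches (positions where the bases are not complementary): 1 (at position 5)
Effective Tm = 40 − 1×5 = 40 − 5 = 35°C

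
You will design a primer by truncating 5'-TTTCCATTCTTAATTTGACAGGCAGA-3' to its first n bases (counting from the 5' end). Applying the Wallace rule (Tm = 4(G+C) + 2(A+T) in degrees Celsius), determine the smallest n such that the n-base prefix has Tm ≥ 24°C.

n = 9

First 8 bases: TTTCCATT → Tm = 20°C (< 24°C)
First 9 bases: TTTCCATTC → Tm = 24°C (≥ 24°C)
Each additional base adds 2°C (A/T) or 4°C (G/C), so Tm is non-decreasing in n; n = 9 is the first length to reach 24°C.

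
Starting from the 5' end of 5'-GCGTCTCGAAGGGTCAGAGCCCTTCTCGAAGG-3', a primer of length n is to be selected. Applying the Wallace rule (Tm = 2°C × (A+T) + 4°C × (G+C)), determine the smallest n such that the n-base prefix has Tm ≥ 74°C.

n = 22

First 21 bases: GCGTCTCGAAGGGTCAGAGCC → Tm = 70°C (< 74°C)
First 22 bases: GCGTCTCGAAGGGTCAGAGCCC → Tm = 74°C (≥ 74°C)
Each additional base adds 2°C (A/T) or 4°C (G/C), so Tm is non-decreasing in n; n = 22 is the first length to reach 74°C.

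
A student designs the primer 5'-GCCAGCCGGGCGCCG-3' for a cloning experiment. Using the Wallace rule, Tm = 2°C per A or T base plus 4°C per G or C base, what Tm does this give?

58°C

T=0, A=1, G=7, C=7
AT pairs contribute 1, GC pairs contribute 14.
Tm = 2×1 + 4×14 = 58°C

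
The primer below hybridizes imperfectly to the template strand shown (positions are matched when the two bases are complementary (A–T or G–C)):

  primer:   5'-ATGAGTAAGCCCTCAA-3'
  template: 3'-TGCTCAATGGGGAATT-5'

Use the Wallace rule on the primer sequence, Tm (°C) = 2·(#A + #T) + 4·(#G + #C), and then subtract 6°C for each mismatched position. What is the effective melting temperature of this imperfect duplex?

Primer base counts: A=6, T=3, G=3, C=4 → A+T=9, G+C=7
Perfect-match Tm = 2(9) + 4(7) = 18 + 28 = 46°C
Mismatches (positions where the bases are not complementary): 4 (at positions 2, 7, 9, 14)
Effective Tm = 46 − 4×6 = 46 − 24 = 22°C

22°C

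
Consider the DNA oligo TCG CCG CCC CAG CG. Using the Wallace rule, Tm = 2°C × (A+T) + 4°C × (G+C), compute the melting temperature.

Counting bases: A=1, T=1, C=8, G=4
AT pairs contribute 2, GC pairs contribute 12.
Tm = 2×2 + 4×12 = 52°C

52°C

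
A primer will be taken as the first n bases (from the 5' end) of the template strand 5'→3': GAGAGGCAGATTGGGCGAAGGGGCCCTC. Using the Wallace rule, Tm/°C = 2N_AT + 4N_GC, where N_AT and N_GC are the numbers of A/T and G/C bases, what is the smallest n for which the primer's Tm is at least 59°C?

n = 19

First 18 bases: GAGAGGCAGATTGGGCGA → Tm = 58°C (< 59°C)
First 19 bases: GAGAGGCAGATTGGGCGAA → Tm = 60°C (≥ 59°C)
Each additional base adds 2°C (A/T) or 4°C (G/C), so Tm is non-decreasing in n; n = 19 is the first length to reach 59°C.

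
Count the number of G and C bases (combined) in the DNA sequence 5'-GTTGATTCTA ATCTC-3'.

5

Base counts: T=7, C=3, G=2, A=3
G+C = 2 + 3 = 5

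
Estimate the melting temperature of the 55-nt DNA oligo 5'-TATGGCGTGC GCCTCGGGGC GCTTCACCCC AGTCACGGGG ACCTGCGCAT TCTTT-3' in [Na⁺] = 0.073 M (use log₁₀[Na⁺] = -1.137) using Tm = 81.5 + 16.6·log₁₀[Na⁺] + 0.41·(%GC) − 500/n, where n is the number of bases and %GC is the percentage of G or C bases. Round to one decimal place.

80.4°C

Length n = 55. Base counts: C=19, T=13, A=6, G=17
G+C = 36, so %GC = 36/55 × 100 = 65.455%
Salt term: 16.6 × (-1.137) = -18.874
GC term: 0.41 × 65.455 = 26.837; length term: −500/55 = −9.091
Tm = 81.5 + (-18.874) + 26.837 − 9.091 = 80.372 → 80.4°C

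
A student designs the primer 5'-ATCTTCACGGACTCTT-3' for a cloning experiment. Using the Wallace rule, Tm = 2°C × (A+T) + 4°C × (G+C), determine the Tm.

46°C

Base counts: T=6, A=3, C=5, G=2
So N_AT = 9 and N_GC = 7.
Tm = 2×9 + 4×7 = 46°C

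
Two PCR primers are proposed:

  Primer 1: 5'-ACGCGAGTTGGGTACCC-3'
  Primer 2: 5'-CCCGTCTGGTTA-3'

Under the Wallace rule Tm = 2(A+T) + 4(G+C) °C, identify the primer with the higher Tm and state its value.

Primer 1: A+T=6, G+C=11 → Tm = 2(6)+4(11) = 56°C
Primer 2: A+T=5, G+C=7 → Tm = 2(5)+4(7) = 38°C
56°C vs 38°C → primer 1 is higher.

Primer 1, 56°C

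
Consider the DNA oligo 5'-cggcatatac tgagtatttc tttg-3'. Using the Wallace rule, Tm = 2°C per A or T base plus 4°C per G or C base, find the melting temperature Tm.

66°C

C=4, T=10, A=5, G=5
AT pairs contribute 15, GC pairs contribute 9.
Tm = 2×15 + 4×9 = 66°C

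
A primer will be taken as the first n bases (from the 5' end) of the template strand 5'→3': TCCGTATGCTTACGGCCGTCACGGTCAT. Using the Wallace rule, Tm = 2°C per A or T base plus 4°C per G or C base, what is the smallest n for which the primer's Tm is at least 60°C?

First 18 bases: TCCGTATGCTTACGGCCG → Tm = 58°C (< 60°C)
First 19 bases: TCCGTATGCTTACGGCCGT → Tm = 60°C (≥ 60°C)
Each additional base adds 2°C (A/T) or 4°C (G/C), so Tm is non-decreasing in n; n = 19 is the first length to reach 60°C.

n = 19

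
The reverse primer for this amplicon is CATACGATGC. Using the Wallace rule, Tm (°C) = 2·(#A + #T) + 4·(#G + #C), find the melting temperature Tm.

Scanning the sequence gives C=3, G=2, T=2, A=3.
AT pairs contribute 5, GC pairs contribute 5.
Tm = 2×5 + 4×5 = 30°C

30°C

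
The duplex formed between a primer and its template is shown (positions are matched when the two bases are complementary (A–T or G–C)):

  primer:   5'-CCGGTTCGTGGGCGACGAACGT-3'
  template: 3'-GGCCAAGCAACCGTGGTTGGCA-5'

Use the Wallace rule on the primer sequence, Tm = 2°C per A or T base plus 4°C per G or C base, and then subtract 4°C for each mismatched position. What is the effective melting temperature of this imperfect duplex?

Primer base counts: A=3, T=4, G=9, C=6 → A+T=7, G+C=15
Perfect-match Tm = 2(7) + 4(15) = 14 + 60 = 74°C
Mismatches (positions where the bases are not complementary): 5 (at positions 10, 14, 15, 17, 19)
Effective Tm = 74 − 5×4 = 74 − 20 = 54°C

54°C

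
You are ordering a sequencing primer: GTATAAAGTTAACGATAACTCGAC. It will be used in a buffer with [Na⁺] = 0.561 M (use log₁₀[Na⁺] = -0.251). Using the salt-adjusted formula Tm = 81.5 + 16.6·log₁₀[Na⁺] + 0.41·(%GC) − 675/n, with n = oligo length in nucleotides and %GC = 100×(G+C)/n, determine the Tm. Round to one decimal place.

Length n = 24. Base counts: G=4, T=6, A=10, C=4
G+C = 8, so %GC = 8/24 × 100 = 33.333%
Salt term: 16.6 × (-0.251) = -4.167
GC term: 0.41 × 33.333 = 13.667; length term: −675/24 = −28.125
Tm = 81.5 + (-4.167) + 13.667 − 28.125 = 62.875 → 62.9°C

62.9°C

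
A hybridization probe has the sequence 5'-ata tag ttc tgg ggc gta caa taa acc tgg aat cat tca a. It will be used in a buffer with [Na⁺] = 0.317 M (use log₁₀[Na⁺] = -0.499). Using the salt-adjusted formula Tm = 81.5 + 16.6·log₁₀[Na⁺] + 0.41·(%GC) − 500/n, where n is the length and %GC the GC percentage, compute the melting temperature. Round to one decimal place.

76.1°C

Length n = 40. Scanning the sequence gives A=14, C=7, T=11, G=8.
G+C = 15, so %GC = 15/40 × 100 = 37.5%
Salt term: 16.6 × (-0.499) = -8.283
GC term: 0.41 × 37.5 = 15.375; length term: −500/40 = −12.5
Tm = 81.5 + (-8.283) + 15.375 − 12.5 = 76.092 → 76.1°C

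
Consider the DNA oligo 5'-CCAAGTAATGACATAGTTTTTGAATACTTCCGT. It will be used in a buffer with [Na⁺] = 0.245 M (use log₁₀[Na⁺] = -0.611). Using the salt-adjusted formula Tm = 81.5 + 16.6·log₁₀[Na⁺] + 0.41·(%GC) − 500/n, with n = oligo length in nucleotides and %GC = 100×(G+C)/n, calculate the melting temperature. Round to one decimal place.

69.9°C

Length n = 33. C=6, G=5, T=12, A=10
G+C = 11, so %GC = 11/33 × 100 = 33.333%
Salt term: 16.6 × (-0.611) = -10.143
GC term: 0.41 × 33.333 = 13.667; length term: −500/33 = −15.152
Tm = 81.5 + (-10.143) + 13.667 − 15.152 = 69.872 → 69.9°C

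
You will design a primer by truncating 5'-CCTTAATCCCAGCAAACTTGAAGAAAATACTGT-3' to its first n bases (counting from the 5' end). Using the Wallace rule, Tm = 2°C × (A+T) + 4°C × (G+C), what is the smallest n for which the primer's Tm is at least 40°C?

First 12 bases: CCTTAATCCCAG → Tm = 36°C (< 40°C)
First 13 bases: CCTTAATCCCAGC → Tm = 40°C (≥ 40°C)
Each additional base adds 2°C (A/T) or 4°C (G/C), so Tm is non-decreasing in n; n = 13 is the first length to reach 40°C.

n = 13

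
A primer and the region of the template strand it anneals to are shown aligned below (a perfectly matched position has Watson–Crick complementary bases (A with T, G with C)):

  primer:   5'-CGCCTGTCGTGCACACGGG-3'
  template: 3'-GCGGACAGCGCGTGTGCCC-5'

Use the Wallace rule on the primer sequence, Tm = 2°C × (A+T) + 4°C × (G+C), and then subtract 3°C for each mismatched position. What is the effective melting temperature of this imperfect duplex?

Primer base counts: A=2, T=3, G=7, C=7 → A+T=5, G+C=14
Perfect-match Tm = 2(5) + 4(14) = 10 + 56 = 66°C
Mismatches (positions where the bases are not complementary): 1 (at position 10)
Effective Tm = 66 − 1×3 = 66 − 3 = 63°C

63°C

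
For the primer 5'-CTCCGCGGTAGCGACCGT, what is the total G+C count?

13

Scanning the sequence gives C=7, G=6, A=2, T=3.
Total G or C: 6 + 7 = 13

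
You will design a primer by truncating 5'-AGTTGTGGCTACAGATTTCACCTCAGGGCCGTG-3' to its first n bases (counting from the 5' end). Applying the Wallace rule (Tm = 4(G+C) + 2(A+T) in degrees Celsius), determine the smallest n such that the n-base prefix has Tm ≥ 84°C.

n = 28

First 27 bases: AGTTGTGGCTACAGATTTCACCTCAGG → Tm = 80°C (< 84°C)
First 28 bases: AGTTGTGGCTACAGATTTCACCTCAGGG → Tm = 84°C (≥ 84°C)
Since every base adds ≥2°C, Tm only increases with n, so the threshold is first crossed at n = 28.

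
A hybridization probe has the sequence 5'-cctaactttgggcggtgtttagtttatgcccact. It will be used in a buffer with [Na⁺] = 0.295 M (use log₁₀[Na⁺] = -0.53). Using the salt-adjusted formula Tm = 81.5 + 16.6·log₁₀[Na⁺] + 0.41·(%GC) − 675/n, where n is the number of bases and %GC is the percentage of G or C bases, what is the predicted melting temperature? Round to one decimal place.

Length n = 34. Counting bases: A=5, T=13, C=8, G=8
G+C = 16, so %GC = 16/34 × 100 = 47.059%
Salt term: 16.6 × (-0.53) = -8.798
GC term: 0.41 × 47.059 = 19.294; length term: −675/34 = −19.853
Tm = 81.5 + (-8.798) + 19.294 − 19.853 = 72.143 → 72.1°C

72.1°C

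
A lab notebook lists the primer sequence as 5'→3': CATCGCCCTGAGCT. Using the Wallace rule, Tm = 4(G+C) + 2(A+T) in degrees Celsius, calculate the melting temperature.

46°C

Counting bases: T=3, A=2, G=3, C=6
AT pairs contribute 5, GC pairs contribute 9.
Tm = 2(5) + 4(9) = 10 + 36 = 46°C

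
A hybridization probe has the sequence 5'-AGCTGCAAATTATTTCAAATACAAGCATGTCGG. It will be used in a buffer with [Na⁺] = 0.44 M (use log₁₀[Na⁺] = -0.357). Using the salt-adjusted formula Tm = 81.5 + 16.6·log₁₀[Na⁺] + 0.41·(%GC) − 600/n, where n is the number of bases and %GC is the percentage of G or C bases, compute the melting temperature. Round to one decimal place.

72.3°C

Length n = 33. Counting bases: A=12, G=6, C=6, T=9
G+C = 12, so %GC = 12/33 × 100 = 36.364%
Salt term: 16.6 × (-0.357) = -5.926
GC term: 0.41 × 36.364 = 14.909; length term: −600/33 = −18.182
Tm = 81.5 + (-5.926) + 14.909 − 18.182 = 72.301 → 72.3°C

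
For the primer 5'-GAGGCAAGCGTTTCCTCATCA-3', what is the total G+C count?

11

A=5, C=6, G=5, T=5
Total G or C: 5 + 6 = 11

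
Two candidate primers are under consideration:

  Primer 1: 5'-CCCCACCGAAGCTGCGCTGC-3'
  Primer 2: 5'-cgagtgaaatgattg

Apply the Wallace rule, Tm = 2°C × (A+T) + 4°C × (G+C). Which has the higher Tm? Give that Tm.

Primer 1, 70°C

Primer 1: A+T=5, G+C=15 → Tm = 2(5)+4(15) = 70°C
Primer 2: A+T=9, G+C=6 → Tm = 2(9)+4(6) = 42°C
70°C vs 42°C → primer 1 is higher.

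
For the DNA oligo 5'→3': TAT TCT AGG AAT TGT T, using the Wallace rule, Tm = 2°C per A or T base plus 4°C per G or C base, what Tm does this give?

40°C

Counting bases: T=8, C=1, A=4, G=3
AT pairs contribute 12, GC pairs contribute 4.
Tm = 2×12 + 4×4 = 40°C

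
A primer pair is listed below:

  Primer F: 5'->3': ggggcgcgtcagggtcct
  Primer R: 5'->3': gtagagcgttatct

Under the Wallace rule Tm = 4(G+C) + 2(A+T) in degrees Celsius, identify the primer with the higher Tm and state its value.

Primer F, 64°C

Primer F: A+T=4, G+C=14 → Tm = 2(4)+4(14) = 64°C
Primer R: A+T=8, G+C=6 → Tm = 2(8)+4(6) = 40°C
64°C vs 40°C → primer F is higher.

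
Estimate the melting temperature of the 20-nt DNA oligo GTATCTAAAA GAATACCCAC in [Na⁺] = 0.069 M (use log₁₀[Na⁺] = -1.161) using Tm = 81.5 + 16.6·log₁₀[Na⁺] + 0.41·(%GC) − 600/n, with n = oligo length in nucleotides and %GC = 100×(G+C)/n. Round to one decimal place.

46.6°C

Length n = 20. C=5, T=4, A=9, G=2
G+C = 7, so %GC = 7/20 × 100 = 35%
Salt term: 16.6 × (-1.161) = -19.273
GC term: 0.41 × 35 = 14.35; length term: −600/20 = −30
Tm = 81.5 + (-19.273) + 14.35 − 30 = 46.577 → 46.6°C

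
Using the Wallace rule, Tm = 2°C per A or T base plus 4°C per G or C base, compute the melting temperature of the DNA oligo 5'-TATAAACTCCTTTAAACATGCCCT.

Scanning the sequence gives G=1, C=7, A=8, T=8.
AT pairs contribute 16, GC pairs contribute 8.
Tm = 2×16 + 4×8 = 64°C

64°C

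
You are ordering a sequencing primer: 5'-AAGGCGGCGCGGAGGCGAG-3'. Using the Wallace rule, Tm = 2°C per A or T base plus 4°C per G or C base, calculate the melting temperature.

68°C

C=4, T=0, A=4, G=11
So N_AT = 4 and N_GC = 15.
Tm = 2×4 + 4×15 = 68°C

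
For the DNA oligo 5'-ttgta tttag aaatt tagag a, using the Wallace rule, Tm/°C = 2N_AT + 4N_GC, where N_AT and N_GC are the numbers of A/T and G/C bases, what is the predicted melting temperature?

Scanning the sequence gives T=9, A=8, C=0, G=4.
AT pairs contribute 17, GC pairs contribute 4.
Tm = 4·4 + 2·17 = 16 + 34 = 50°C

50°C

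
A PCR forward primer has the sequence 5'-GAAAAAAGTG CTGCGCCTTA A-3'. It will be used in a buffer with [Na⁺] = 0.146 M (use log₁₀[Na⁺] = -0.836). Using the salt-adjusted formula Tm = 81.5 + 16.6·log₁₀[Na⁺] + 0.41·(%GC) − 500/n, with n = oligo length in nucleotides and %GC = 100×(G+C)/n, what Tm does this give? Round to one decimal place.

Length n = 21. G=5, T=4, C=4, A=8
G+C = 9, so %GC = 9/21 × 100 = 42.857%
Salt term: 16.6 × (-0.836) = -13.878
GC term: 0.41 × 42.857 = 17.571; length term: −500/21 = −23.81
Tm = 81.5 + (-13.878) + 17.571 − 23.81 = 61.383 → 61.4°C

61.4°C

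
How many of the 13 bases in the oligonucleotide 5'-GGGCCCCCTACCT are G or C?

Base counts: G=3, T=2, C=7, A=1
Total G or C: 3 + 7 = 10

10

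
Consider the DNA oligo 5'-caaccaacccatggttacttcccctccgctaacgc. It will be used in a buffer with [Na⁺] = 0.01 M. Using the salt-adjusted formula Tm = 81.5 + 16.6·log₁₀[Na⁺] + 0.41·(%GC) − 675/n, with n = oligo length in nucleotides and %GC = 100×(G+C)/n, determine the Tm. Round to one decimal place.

Length n = 35. Scanning the sequence gives C=16, G=4, A=8, T=7.
G+C = 20, so %GC = 20/35 × 100 = 57.143%
Salt term: 16.6 × (-2) = -33.2
GC term: 0.41 × 57.143 = 23.429; length term: −675/35 = −19.286
Tm = 81.5 + (-33.2) + 23.429 − 19.286 = 52.443 → 52.4°C

52.4°C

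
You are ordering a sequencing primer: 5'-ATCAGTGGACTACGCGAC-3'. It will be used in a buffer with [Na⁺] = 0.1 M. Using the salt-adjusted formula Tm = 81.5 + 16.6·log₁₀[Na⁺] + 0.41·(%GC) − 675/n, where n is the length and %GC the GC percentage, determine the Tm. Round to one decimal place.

Length n = 18. Base counts: C=5, G=5, A=5, T=3
G+C = 10, so %GC = 10/18 × 100 = 55.556%
Salt term: 16.6 × (-1) = -16.6
GC term: 0.41 × 55.556 = 22.778; length term: −675/18 = −37.5
Tm = 81.5 + (-16.6) + 22.778 − 37.5 = 50.178 → 50.2°C

50.2°C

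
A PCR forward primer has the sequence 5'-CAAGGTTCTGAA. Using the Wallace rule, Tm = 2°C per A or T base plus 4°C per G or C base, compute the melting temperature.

Counting bases: G=3, T=3, C=2, A=4
AT pairs contribute 7, GC pairs contribute 5.
Tm = 4·5 + 2·7 = 20 + 14 = 34°C

34°C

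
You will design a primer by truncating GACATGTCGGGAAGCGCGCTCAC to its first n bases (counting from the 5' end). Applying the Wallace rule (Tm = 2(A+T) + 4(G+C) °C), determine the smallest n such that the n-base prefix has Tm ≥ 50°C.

n = 16

First 15 bases: GACATGTCGGGAAGC → Tm = 48°C (< 50°C)
First 16 bases: GACATGTCGGGAAGCG → Tm = 52°C (≥ 50°C)
Since every base adds ≥2°C, Tm only increases with n, so the threshold is first crossed at n = 16.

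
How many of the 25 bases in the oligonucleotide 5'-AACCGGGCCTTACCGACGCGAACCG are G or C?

G=7, C=10, A=6, T=2
G+C = 7 + 10 = 17

17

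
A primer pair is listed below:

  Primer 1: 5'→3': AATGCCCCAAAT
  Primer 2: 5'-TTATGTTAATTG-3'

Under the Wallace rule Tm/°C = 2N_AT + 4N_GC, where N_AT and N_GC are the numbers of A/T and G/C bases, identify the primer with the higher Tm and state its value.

Primer 1, 34°C

Primer 1: A+T=7, G+C=5 → Tm = 2(7)+4(5) = 34°C
Primer 2: A+T=10, G+C=2 → Tm = 2(10)+4(2) = 28°C
34°C vs 28°C → primer 1 is higher.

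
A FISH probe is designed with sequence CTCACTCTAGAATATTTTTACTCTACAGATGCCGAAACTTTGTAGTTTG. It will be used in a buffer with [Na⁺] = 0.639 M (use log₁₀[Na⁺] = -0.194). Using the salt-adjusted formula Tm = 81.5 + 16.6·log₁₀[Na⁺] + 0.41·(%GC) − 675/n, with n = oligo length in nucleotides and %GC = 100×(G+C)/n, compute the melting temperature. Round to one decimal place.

78.7°C

Length n = 49. Base counts: A=13, C=10, G=7, T=19
G+C = 17, so %GC = 17/49 × 100 = 34.694%
Salt term: 16.6 × (-0.194) = -3.22
GC term: 0.41 × 34.694 = 14.225; length term: −675/49 = −13.776
Tm = 81.5 + (-3.22) + 14.225 − 13.776 = 78.729 → 78.7°C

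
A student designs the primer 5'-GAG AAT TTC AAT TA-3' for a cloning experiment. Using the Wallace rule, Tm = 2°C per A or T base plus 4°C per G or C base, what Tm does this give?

Counting bases: C=1, G=2, A=6, T=5
A+T = 11, G+C = 3
Tm = 4·3 + 2·11 = 12 + 22 = 34°C

34°C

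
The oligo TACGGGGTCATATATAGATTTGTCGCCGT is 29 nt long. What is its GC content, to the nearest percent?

45%

G=8, T=10, A=6, C=5
G+C = 8 + 5 = 13 out of 29 bases
%GC = 13/29 × 100 = 44.83% ≈ 45%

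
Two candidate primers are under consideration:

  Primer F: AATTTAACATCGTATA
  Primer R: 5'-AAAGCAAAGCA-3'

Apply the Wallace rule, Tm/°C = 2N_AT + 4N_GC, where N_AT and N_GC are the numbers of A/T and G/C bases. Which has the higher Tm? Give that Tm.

Primer F, 38°C

Primer F: A+T=13, G+C=3 → Tm = 2(13)+4(3) = 38°C
Primer R: A+T=7, G+C=4 → Tm = 2(7)+4(4) = 30°C
38°C vs 30°C → primer F is higher.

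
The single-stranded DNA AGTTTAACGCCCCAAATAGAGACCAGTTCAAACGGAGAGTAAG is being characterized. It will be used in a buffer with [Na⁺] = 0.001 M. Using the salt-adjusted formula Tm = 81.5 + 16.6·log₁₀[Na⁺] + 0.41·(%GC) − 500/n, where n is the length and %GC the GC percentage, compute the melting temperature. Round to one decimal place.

Length n = 43. Scanning the sequence gives C=9, T=7, A=17, G=10.
G+C = 19, so %GC = 19/43 × 100 = 44.186%
Salt term: 16.6 × (-3) = -49.8
GC term: 0.41 × 44.186 = 18.116; length term: −500/43 = −11.628
Tm = 81.5 + (-49.8) + 18.116 − 11.628 = 38.188 → 38.2°C

38.2°C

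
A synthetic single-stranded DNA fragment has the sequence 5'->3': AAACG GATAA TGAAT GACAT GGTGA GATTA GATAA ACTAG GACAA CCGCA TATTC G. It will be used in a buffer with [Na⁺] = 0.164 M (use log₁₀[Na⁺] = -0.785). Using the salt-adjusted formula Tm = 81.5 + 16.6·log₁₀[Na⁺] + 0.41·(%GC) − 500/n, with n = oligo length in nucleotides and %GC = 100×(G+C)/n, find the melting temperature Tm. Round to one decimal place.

Length n = 56. Scanning the sequence gives C=8, A=23, G=13, T=12.
G+C = 21, so %GC = 21/56 × 100 = 37.5%
Salt term: 16.6 × (-0.785) = -13.031
GC term: 0.41 × 37.5 = 15.375; length term: −500/56 = −8.929
Tm = 81.5 + (-13.031) + 15.375 − 8.929 = 74.915 → 74.9°C

74.9°C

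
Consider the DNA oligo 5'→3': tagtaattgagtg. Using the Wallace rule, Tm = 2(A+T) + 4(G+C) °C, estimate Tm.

34°C

Base counts: T=5, A=4, G=4, C=0
A+T = 9, G+C = 4
Tm = 4·4 + 2·9 = 16 + 18 = 34°C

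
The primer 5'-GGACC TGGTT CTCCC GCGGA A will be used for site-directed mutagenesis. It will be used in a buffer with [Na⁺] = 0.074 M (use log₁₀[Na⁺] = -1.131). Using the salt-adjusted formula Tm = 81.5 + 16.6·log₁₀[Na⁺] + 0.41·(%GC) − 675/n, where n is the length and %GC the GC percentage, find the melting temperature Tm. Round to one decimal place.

57.9°C

Length n = 21. A=3, T=4, C=7, G=7
G+C = 14, so %GC = 14/21 × 100 = 66.667%
Salt term: 16.6 × (-1.131) = -18.775
GC term: 0.41 × 66.667 = 27.333; length term: −675/21 = −32.143
Tm = 81.5 + (-18.775) + 27.333 − 32.143 = 57.915 → 57.9°C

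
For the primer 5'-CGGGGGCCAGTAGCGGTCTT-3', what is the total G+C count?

14

Scanning the sequence gives T=4, A=2, G=9, C=5.
Total G or C: 9 + 5 = 14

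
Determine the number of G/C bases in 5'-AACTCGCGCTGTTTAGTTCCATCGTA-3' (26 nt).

G=5, T=9, C=7, A=5
G+C = 5 + 7 = 12

12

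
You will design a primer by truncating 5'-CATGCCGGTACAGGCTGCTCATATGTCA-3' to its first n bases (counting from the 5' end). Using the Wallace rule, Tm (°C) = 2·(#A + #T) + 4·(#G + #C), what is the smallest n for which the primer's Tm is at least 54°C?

First 16 bases: CATGCCGGTACAGGCT → Tm = 52°C (< 54°C)
First 17 bases: CATGCCGGTACAGGCTG → Tm = 56°C (≥ 54°C)
Since every base adds ≥2°C, Tm only increases with n, so the threshold is first crossed at n = 17.

n = 17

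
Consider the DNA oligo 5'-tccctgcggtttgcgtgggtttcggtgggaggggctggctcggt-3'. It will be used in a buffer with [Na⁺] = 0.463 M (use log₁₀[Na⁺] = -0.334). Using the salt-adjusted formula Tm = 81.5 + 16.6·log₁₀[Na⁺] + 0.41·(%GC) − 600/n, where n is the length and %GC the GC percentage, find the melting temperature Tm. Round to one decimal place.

90.3°C

Length n = 44. Scanning the sequence gives T=13, G=21, C=9, A=1.
G+C = 30, so %GC = 30/44 × 100 = 68.182%
Salt term: 16.6 × (-0.334) = -5.544
GC term: 0.41 × 68.182 = 27.955; length term: −600/44 = −13.636
Tm = 81.5 + (-5.544) + 27.955 − 13.636 = 90.275 → 90.3°C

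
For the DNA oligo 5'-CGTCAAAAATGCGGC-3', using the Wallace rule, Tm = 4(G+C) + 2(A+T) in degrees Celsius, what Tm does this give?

46°C

Base counts: T=2, G=4, C=4, A=5
AT pairs contribute 7, GC pairs contribute 8.
Tm = 2(7) + 4(8) = 14 + 32 = 46°C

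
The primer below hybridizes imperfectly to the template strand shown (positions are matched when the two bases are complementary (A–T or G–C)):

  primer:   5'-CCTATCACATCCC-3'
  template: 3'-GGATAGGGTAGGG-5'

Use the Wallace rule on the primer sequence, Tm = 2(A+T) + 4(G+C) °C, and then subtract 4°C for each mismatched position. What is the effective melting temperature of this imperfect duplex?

36°C

Primer base counts: A=3, T=3, G=0, C=7 → A+T=6, G+C=7
Perfect-match Tm = 2(6) + 4(7) = 12 + 28 = 40°C
Mismatches (positions where the bases are not complementary): 1 (at position 7)
Effective Tm = 40 − 1×4 = 40 − 4 = 36°C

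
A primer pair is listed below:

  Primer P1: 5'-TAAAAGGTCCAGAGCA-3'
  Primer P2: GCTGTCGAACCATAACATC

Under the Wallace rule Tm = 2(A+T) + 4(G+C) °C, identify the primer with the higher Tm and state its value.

Primer P1: A+T=9, G+C=7 → Tm = 2(9)+4(7) = 46°C
Primer P2: A+T=10, G+C=9 → Tm = 2(10)+4(9) = 56°C
46°C vs 56°C → primer P2 is higher.

Primer P2, 56°C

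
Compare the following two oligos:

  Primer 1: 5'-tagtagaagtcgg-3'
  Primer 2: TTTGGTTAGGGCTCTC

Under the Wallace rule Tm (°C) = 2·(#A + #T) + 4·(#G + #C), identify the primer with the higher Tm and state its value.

Primer 1: A+T=7, G+C=6 → Tm = 2(7)+4(6) = 38°C
Primer 2: A+T=8, G+C=8 → Tm = 2(8)+4(8) = 48°C
38°C vs 48°C → primer 2 is higher.

Primer 2, 48°C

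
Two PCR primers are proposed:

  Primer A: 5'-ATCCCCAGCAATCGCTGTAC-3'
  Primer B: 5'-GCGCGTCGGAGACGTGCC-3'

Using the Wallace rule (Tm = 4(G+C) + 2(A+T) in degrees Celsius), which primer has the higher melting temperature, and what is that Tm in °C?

Primer B, 64°C

Primer A: A+T=9, G+C=11 → Tm = 2(9)+4(11) = 62°C
Primer B: A+T=4, G+C=14 → Tm = 2(4)+4(14) = 64°C
62°C vs 64°C → primer B is higher.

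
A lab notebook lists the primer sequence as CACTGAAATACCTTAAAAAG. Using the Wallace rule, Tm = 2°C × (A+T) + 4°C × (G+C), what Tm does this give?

Counting bases: A=10, T=4, C=4, G=2
AT pairs contribute 14, GC pairs contribute 6.
Tm = 4·6 + 2·14 = 24 + 28 = 52°C

52°C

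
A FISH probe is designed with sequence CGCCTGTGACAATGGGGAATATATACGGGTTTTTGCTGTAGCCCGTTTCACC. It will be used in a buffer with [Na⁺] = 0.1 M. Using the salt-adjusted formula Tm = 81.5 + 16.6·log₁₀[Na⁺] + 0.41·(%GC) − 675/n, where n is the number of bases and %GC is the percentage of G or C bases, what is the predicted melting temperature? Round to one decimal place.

Length n = 52. Base counts: T=16, C=12, G=14, A=10
G+C = 26, so %GC = 26/52 × 100 = 50%
Salt term: 16.6 × (-1) = -16.6
GC term: 0.41 × 50 = 20.5; length term: −675/52 = −12.981
Tm = 81.5 + (-16.6) + 20.5 − 12.981 = 72.419 → 72.4°C

72.4°C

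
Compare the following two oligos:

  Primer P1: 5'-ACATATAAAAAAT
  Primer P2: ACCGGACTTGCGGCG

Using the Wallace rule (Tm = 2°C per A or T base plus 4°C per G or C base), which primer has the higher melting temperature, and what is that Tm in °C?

Primer P1: A+T=12, G+C=1 → Tm = 2(12)+4(1) = 28°C
Primer P2: A+T=4, G+C=11 → Tm = 2(4)+4(11) = 52°C
28°C vs 52°C → primer P2 is higher.

Primer P2, 52°C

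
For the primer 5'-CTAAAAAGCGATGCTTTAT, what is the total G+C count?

Base counts: T=6, G=3, C=3, A=7
G+C = 3 + 3 = 6

6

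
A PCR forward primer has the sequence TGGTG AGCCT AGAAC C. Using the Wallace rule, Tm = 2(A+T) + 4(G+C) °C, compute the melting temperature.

Scanning the sequence gives A=4, C=4, G=5, T=3.
AT pairs contribute 7, GC pairs contribute 9.
Tm = 2×7 + 4×9 = 50°C

50°C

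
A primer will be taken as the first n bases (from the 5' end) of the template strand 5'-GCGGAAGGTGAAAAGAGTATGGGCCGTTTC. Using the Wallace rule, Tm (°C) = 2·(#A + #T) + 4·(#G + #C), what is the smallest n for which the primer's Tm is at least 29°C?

First 8 bases: GCGGAAGG → Tm = 28°C (< 29°C)
First 9 bases: GCGGAAGGT → Tm = 30°C (≥ 29°C)
Since every base adds ≥2°C, Tm only increases with n, so the threshold is first crossed at n = 9.

n = 9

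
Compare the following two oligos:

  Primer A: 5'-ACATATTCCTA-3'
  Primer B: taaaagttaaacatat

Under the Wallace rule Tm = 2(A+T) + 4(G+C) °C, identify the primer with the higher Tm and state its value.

Primer A: A+T=8, G+C=3 → Tm = 2(8)+4(3) = 28°C
Primer B: A+T=14, G+C=2 → Tm = 2(14)+4(2) = 36°C
28°C vs 36°C → primer B is higher.

Primer B, 36°C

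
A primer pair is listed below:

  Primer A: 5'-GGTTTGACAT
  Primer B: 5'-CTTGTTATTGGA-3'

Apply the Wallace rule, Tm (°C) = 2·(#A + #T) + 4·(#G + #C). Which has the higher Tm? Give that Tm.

Primer A: A+T=6, G+C=4 → Tm = 2(6)+4(4) = 28°C
Primer B: A+T=8, G+C=4 → Tm = 2(8)+4(4) = 32°C
28°C vs 32°C → primer B is higher.

Primer B, 32°C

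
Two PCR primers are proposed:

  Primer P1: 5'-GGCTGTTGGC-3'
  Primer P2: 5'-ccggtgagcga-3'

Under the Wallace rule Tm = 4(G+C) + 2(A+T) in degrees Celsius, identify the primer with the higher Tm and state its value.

Primer P1: A+T=3, G+C=7 → Tm = 2(3)+4(7) = 34°C
Primer P2: A+T=3, G+C=8 → Tm = 2(3)+4(8) = 38°C
34°C vs 38°C → primer P2 is higher.

Primer P2, 38°C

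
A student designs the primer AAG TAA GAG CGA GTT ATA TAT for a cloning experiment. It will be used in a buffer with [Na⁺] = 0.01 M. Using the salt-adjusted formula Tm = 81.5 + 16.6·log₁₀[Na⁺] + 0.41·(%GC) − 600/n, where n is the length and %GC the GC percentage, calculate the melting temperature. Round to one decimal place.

31.4°C

Length n = 21. Counting bases: C=1, A=9, T=6, G=5
G+C = 6, so %GC = 6/21 × 100 = 28.571%
Salt term: 16.6 × (-2) = -33.2
GC term: 0.41 × 28.571 = 11.714; length term: −600/21 = −28.571
Tm = 81.5 + (-33.2) + 11.714 − 28.571 = 31.443 → 31.4°C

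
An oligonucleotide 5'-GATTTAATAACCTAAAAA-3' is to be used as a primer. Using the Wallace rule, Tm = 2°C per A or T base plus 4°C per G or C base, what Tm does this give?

G=1, C=2, A=10, T=5
So N_AT = 15 and N_GC = 3.
Tm = 4·3 + 2·15 = 12 + 30 = 42°C

42°C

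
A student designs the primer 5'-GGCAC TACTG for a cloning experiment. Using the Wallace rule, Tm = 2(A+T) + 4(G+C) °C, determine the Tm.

Scanning the sequence gives G=3, C=3, T=2, A=2.
AT pairs contribute 4, GC pairs contribute 6.
Tm = 4·6 + 2·4 = 24 + 8 = 32°C

32°C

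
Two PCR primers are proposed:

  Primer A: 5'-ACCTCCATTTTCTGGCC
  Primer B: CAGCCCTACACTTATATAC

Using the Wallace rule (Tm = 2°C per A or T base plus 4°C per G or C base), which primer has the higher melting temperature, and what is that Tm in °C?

Primer B, 54°C

Primer A: A+T=8, G+C=9 → Tm = 2(8)+4(9) = 52°C
Primer B: A+T=11, G+C=8 → Tm = 2(11)+4(8) = 54°C
52°C vs 54°C → primer B is higher.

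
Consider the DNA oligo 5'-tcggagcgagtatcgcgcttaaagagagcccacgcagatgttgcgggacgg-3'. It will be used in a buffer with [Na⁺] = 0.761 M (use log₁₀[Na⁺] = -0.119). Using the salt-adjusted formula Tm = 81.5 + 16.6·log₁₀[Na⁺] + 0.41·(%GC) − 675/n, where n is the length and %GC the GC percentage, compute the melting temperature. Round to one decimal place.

91.2°C

Length n = 51. Counting bases: G=19, C=12, T=8, A=12
G+C = 31, so %GC = 31/51 × 100 = 60.784%
Salt term: 16.6 × (-0.119) = -1.975
GC term: 0.41 × 60.784 = 24.921; length term: −675/51 = −13.235
Tm = 81.5 + (-1.975) + 24.921 − 13.235 = 91.211 → 91.2°C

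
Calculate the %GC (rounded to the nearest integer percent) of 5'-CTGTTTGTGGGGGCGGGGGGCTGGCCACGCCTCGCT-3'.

Scanning the sequence gives C=10, G=17, A=1, T=8.
G+C = 17 + 10 = 27 out of 36 bases
%GC = 27/36 × 100 = 75% ≈ 75%

75%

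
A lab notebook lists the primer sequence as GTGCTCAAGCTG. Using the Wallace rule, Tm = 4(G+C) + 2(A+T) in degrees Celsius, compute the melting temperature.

Counting bases: T=3, A=2, G=4, C=3
A+T = 5, G+C = 7
Tm = 2(5) + 4(7) = 10 + 28 = 38°C

38°C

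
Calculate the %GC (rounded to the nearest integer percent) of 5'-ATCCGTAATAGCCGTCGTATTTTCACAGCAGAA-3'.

42%

C=8, G=6, T=9, A=10
G+C = 6 + 8 = 14 out of 33 bases
%GC = 14/33 × 100 = 42.42% ≈ 42%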